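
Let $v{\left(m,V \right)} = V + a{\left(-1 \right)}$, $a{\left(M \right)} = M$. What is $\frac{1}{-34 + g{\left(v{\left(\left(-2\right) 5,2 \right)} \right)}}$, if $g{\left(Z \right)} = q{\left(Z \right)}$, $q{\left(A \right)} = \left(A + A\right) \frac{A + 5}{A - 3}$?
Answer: $- \frac{1}{40} \approx -0.025$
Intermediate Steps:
$v{\left(m,V \right)} = -1 + V$ ($v{\left(m,V \right)} = V - 1 = -1 + V$)
$q{\left(A \right)} = \frac{2 A \left(5 + A\right)}{-3 + A}$ ($q{\left(A \right)} = 2 A \frac{5 + A}{-3 + A} = \frac{2 A \left(5 + A\right)}{-3 + A}$)
$g{\left(Z \right)} = \frac{2 Z \left(5 + Z\right)}{-3 + Z}$
$\frac{1}{-34 + g{\left(v{\left(\left(-2\right) 5,2 \right)} \right)}} = \frac{1}{-34 + \frac{2 \left(-1 + 2\right) \left(5 + \left(-1 + 2\right)\right)}{-3 + \left(-1 + 2\right)}} = \frac{1}{-34 + 2 \cdot 1 \frac{1}{-3 + 1} \left(5 + 1\right)} = \frac{1}{-34 + 2 \cdot 1 \frac{1}{-2} \cdot 6} = \frac{1}{-34 + 2 \cdot 1 \left(- \frac{1}{2}\right) 6} = \frac{1}{-34 - 6} = \frac{1}{-40} = - \frac{1}{40}$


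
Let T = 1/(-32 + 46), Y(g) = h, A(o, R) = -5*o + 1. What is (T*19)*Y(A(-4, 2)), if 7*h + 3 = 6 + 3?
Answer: 57/49 ≈ 1.1633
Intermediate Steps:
h = 6/7 (h = -3/7 + (6 + 3)/7 = -3/7 + (⅐)*9 = -3/7 + 9/7 = 6/7 ≈ 0.85714)
A(o, R) = 1 - 5*o
Y(g) = 6/7
T = 1/14 ≈ 0.071429
(T*19)*Y(A(-4, 2)) = ((1/14)*19)*(6/7) = (19/14)*(6/7) = 57/49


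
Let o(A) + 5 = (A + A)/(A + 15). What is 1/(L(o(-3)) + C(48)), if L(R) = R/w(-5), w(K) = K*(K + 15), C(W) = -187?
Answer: -100/18689 ≈ -0.0053507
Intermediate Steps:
w(K) = K*(15 + K)
o(A) = -5 + 2*A/(15 + A) (o(A) = -5 + (A + A)/(A + 15) = -5 + (2*A)/(15 + A) = -5 + 2*A/(15 + A))
L(R) = -R/50 (L(R) = R/((-5*(15 - 5))) = R/((-5*10)) = R/(-50) = R*(-1/50) = -R/50)
1/(L(o(-3)) + C(48)) = 1/(-3*(-25 - 1*(-3))/(50*(15 - 3)) - 187) = 1/(-3*(-25 + 3)/(50*12) - 187) = 1/(-3*(-22)/(50*12) - 187) = 1/(-1/50*(-11/2) - 187) = 1/(11/100 - 187) = 1/(-18689/100) = -100/18689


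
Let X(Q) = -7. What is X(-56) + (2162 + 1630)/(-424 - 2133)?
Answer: -21691/2557 ≈ -8.4830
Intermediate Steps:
X(-56) + (2162 + 1630)/(-424 - 2133) = -7 + (2162 + 1630)/(-424 - 2133) = -7 + 3792/(-2557) = -7 + 3792*(-1/2557) = -7 - 3792/2557 = -21691/2557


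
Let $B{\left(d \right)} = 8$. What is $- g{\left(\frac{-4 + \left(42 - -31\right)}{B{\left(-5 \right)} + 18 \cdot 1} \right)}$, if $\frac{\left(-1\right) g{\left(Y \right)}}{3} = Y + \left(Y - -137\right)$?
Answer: $\frac{5550}{13} \approx 426.92$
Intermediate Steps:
$g{\left(Y \right)} = -411 - 6 Y$ ($g{\left(Y \right)} = - 3 \left(Y + \left(Y - -137\right)\right) = - 3 \left(Y + \left(Y + 137\right)\right) = - 3 \left(Y + \left(137 + Y\right)\right) = - 3 \left(137 + 2 Y\right) = -411 - 6 Y$)
$- g{\left(\frac{-4 + \left(42 - -31\right)}{B{\left(-5 \right)} + 18 \cdot 1} \right)} = - (-411 - 6 \frac{-4 + \left(42 - -31\right)}{8 + 18 \cdot 1}) = - (-411 - 6 \frac{-4 + \left(42 + 31\right)}{8 + 18}) = - (-411 - 6 \frac{-4 + 73}{26}) = - (-411 - 6 \cdot 69 \cdot \frac{1}{26}) = - (-411 - \frac{207}{13}) = \left(-1\right) \left(- \frac{5550}{13}\right) = \frac{5550}{13}$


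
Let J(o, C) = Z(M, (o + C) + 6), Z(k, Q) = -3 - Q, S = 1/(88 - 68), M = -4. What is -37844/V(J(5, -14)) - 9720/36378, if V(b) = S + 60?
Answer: -1530303020/2427221 ≈ -630.48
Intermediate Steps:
S = 1/20 ≈ 0.050000
J(o, C) = -9 - C - o (J(o, C) = -3 - ((o + C) + 6) = -3 - ((C + o) + 6) = -3 - (6 + C + o) = -3 + (-6 - C - o) = -9 - C - o)
V(b) = 1201/20 (V(b) = 1/20 + 60 = 1201/20)
-37844/V(J(5, -14)) - 9720/36378 = -37844/1201/20 - 9720/36378 = -37844*20/1201 - 9720*1/36378 = -756880/1201 - 540/2021 = -1530303020/2427221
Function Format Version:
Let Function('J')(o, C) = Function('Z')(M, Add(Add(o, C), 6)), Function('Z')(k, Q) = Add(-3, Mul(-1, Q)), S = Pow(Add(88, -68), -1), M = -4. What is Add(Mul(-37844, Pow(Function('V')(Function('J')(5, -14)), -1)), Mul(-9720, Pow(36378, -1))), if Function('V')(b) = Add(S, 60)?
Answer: Rational(-1530303020, 2427221) ≈ -630.48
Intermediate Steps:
S = Rational(1, 20) (S = Pow(20, -1) = Rational(1, 20) ≈ 0.050000)
Function('J')(o, C) = Add(-9, Mul(-1, C), Mul(-1, o)) (Function('J')(o, C) = Add(-3, Mul(-1, Add(Add(o, C), 6))) = Add(-3, Mul(-1, Add(Add(C, o), 6))) = Add(-3, Mul(-1, Add(6, C, o))) = Add(-3, Add(-6, Mul(-1, C), Mul(-1, o))) = Add(-9, Mul(-1, C), Mul(-1, o)))
Function('V')(b) = Rational(1201, 20) (Function('V')(b) = Add(Rational(1, 20), 60) = Rational(1201, 20))
Add(Mul(-37844, Pow(Function('V')(Function('J')(5, -14)), -1)), Mul(-9720, Pow(36378, -1))) = Add(Mul(-37844, Pow(Rational(1201, 20), -1)), Mul(-9720, Pow(36378, -1))) = Add(Mul(-37844, Rational(20, 1201)), Mul(-9720, Rational(1, 36378))) = Add(Rational(-756880, 1201), Rational(-540, 2021)) = Rational(-1530303020, 2427221)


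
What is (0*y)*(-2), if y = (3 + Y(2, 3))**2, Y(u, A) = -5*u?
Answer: 0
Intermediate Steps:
y = 49 (y = (3 - 5*2)**2 = (3 - 10)**2 = (-7)**2 = 49)
(0*y)*(-2) = (0*49)*(-2) = 0*(-2) = 0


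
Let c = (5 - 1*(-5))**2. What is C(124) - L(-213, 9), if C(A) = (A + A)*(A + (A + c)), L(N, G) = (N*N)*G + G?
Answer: -322026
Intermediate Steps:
c = 100 (c = (5 + 5)**2 = 10**2 = 100)
L(N, G) = G + G*N**2 (L(N, G) = N**2*G + G = G*N**2 + G = G + G*N**2)
C(A) = 2*A*(100 + 2*A) (C(A) = (A + A)*(A + (A + 100)) = (2*A)*(A + (100 + A)) = (2*A)*(100 + 2*A) = 2*A*(100 + 2*A))
C(124) - L(-213, 9) = 4*124*(50 + 124) - 9*(1 + (-213)**2) = 4*124*174 - 9*(1 + 45369) = 86304 - 9*45370 = 86304 - 1*408330 = 86304 - 408330 = -322026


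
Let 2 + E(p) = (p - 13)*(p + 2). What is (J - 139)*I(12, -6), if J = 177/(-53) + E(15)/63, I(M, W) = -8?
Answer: 3788608/3339 ≈ 1134.7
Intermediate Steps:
E(p) = -2 + (-13 + p)*(2 + p) (E(p) = -2 + (p - 13)*(p + 2) = -2 + (-13 + p)*(2 + p))
J = -9455/3339 (J = 177/(-53) + (-28 + 15² - 11*15)/63 = 177*(-1/53) + (-28 + 225 - 165)*(1/63) = -177/53 + 32*(1/63) = -177/53 + 32/63 = -9455/3339 ≈ -2.8317)
(J - 139)*I(12, -6) = (-9455/3339 - 139)*(-8) = -473576/3339*(-8) = 3788608/3339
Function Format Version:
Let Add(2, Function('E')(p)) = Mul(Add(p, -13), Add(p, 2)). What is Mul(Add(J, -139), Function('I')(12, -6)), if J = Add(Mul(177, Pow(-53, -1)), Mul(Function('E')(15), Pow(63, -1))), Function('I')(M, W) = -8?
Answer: Rational(3788608, 3339) ≈ 1134.7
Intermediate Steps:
Function('E')(p) = Add(-2, Mul(Add(-13, p), Add(2, p))) (Function('E')(p) = Add(-2, Mul(Add(p, -13), Add(p, 2))) = Add(-2, Mul(Add(-13, p), Add(2, p))))
J = Rational(-9455, 3339) (J = Add(Mul(177, Pow(-53, -1)), Mul(Add(-28, Pow(15, 2), Mul(-11, 15)), Pow(63, -1))) = Add(Mul(177, Rational(-1, 53)), Mul(Add(-28, 225, -165), Rational(1, 63))) = Add(Rational(-177, 53), Mul(32, Rational(1, 63))) = Add(Rational(-177, 53), Rational(32, 63)) = Rational(-9455, 3339) ≈ -2.8317)
Mul(Add(J, -139), Function('I')(12, -6)) = Mul(Add(Rational(-9455, 3339), -139), -8) = Mul(Rational(-473576, 3339), -8) = Rational(3788608, 3339)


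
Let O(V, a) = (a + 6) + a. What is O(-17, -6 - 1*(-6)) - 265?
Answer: -259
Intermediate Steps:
O(V, a) = 6 + 2*a (O(V, a) = (6 + a) + a = 6 + 2*a)
O(-17, -6 - 1*(-6)) - 265 = (6 + 2*(-6 - 1*(-6))) - 265 = (6 + 2*(-6 + 6)) - 265 = (6 + 2*0) - 265 = (6 + 0) - 265 = 6 - 265 = -259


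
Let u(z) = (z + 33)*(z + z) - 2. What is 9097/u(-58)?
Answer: 9097/2898 ≈ 3.1391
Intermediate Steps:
u(z) = -2 + 2*z*(33 + z) (u(z) = (33 + z)*(2*z) - 2 = 2*z*(33 + z) - 2 = -2 + 2*z*(33 + z))
9097/u(-58) = 9097/(-2 + 2*(-58)**2 + 66*(-58)) = 9097/(-2 + 2*3364 - 3828) = 9097/(-2 + 6728 - 3828) = 9097/2898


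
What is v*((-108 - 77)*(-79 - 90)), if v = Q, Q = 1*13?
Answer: 406445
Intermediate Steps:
Q = 13
v = 13
v*((-108 - 77)*(-79 - 90)) = 13*((-108 - 77)*(-79 - 90)) = 13*(-185*(-169)) = 13*31265 = 406445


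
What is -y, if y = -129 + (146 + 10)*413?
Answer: -64299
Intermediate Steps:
y = 64299 (y = -129 + 156*413 = -129 + 64428 = 64299)
-y = -1*64299 = -64299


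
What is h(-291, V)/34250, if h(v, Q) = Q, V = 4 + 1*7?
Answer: 11/34250 ≈ 0.00032117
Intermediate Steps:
V = 11 (V = 4 + 7 = 11)
h(-291, V)/34250 = 11/34250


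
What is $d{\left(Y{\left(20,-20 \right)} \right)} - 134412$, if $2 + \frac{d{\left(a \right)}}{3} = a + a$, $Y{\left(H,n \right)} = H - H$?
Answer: $-134418$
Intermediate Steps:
$Y{\left(H,n \right)} = 0$
$d{\left(a \right)} = -6 + 6 a$ ($d{\left(a \right)} = -6 + 3 \left(a + a\right) = -6 + 3 \cdot 2 a = -6 + 6 a$)
$d{\left(Y{\left(20,-20 \right)} \right)} - 134412 = \left(-6 + 6 \cdot 0\right) - 134412 = \left(-6 + 0\right) - 134412 = -6 - 134412 = -134418$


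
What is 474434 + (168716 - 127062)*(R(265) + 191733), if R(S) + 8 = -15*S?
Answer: 7821012934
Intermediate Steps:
R(S) = -8 - 15*S
474434 + (168716 - 127062)*(R(265) + 191733) = 474434 + (168716 - 127062)*((-8 - 15*265) + 191733) = 474434 + 41654*((-8 - 3975) + 191733) = 474434 + 41654*(-3983 + 191733) = 474434 + 41654*187750 = 474434 + 7820538500 = 7821012934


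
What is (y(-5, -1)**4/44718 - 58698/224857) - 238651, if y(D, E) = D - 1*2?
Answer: -2399674958680733/10055155326 ≈ -2.3865e+5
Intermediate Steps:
y(D, E) = -2 + D (y(D, E) = D - 2 = -2 + D)
(y(-5, -1)**4/44718 - 58698/224857) - 238651 = ((-2 - 5)**4/44718 - 58698/224857) - 238651 = ((-7)**4*(1/44718) - 58698*1/224857) - 238651 = (2401*(1/44718) - 58698/224857) - 238651 = (2401/44718 - 58698/224857) - 238651 = -2084975507/10055155326 - 238651 = -2399674958680733/10055155326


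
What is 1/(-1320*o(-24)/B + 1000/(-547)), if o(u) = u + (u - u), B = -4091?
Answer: -2237777/21419960 ≈ -0.10447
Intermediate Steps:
o(u) = u (o(u) = u + 0 = u)
1/(-1320*o(-24)/B + 1000/(-547)) = 1/(-1320/((-4091/(-24))) + 1000/(-547)) = 1/(-1320/((-4091*(-1/24))) + 1000*(-1/547)) = 1/(-1320/4091/24 - 1000/547) = 1/(-1320*24/4091 - 1000/547) = 1/(-31680/4091 - 1000/547) = 1/(-21419960/2237777) = -2237777/21419960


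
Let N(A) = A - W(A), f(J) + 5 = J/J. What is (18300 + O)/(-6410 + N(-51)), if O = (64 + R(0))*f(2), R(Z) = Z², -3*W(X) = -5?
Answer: -13533/4847 ≈ -2.7920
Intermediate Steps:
W(X) = 5/3 (W(X) = -⅓*(-5) = 5/3)
f(J) = -4 (f(J) = -5 + J/J = -5 + 1 = -4)
O = -256 (O = (64 + 0²)*(-4) = (64 + 0)*(-4) = 64*(-4) = -256)
N(A) = -5/3 + A (N(A) = A - 1*5/3 = A - 5/3 = -5/3 + A)
(18300 + O)/(-6410 + N(-51)) = (18300 - 256)/(-6410 + (-5/3 - 51)) = 18044/(-6410 - 158/3) = 18044/(-19388/3) = 18044*(-3/19388) = -13533/4847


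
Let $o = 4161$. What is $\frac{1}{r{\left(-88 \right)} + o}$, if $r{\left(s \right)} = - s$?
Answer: $\frac{1}{4249} \approx 0.00023535$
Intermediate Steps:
$\frac{1}{r{\left(-88 \right)} + o} = \frac{1}{\left(-1\right) \left(-88\right) + 4161} = \frac{1}{88 + 4161} = \frac{1}{4249}$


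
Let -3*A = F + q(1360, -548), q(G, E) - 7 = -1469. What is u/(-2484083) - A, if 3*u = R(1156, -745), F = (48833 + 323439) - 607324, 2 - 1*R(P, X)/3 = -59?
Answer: -195840135615/2484083 ≈ -78838.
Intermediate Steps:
R(P, X) = 183 (R(P, X) = 6 - 3*(-59) = 6 + 177 = 183)
F = -235052 (F = 372272 - 607324 = -235052)
q(G, E) = -1462 (q(G, E) = 7 - 1469 = -1462)
u = 61 (u = (1/3)*183 = 61)
A = 78838 (A = -(-235052 - 1462)/3 = -1/3*(-236514) = 78838)
u/(-2484083) - A = 61/(-2484083) - 1*78838 = 61*(-1/2484083) - 78838 = -61/2484083 - 78838 = -195840135615/2484083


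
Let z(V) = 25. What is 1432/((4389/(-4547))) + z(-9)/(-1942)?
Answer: -12645062093/8523438 ≈ -1483.6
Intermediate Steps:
1432/((4389/(-4547))) + z(-9)/(-1942) = 1432/((4389/(-4547))) + 25/(-1942) = 1432/((4389*(-1/4547))) + 25*(-1/1942) = 1432/(-4389/4547) - 25/1942 = 1432*(-4547/4389) - 25/1942 = -6511304/4389 - 25/1942 = -12645062093/8523438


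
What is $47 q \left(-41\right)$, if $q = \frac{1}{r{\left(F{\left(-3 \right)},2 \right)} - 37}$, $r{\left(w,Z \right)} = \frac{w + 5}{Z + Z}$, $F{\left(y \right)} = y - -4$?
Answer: $\frac{3854}{71} \approx 54.282$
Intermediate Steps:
$F{\left(y \right)} = 4 + y$ ($F{\left(y \right)} = y + 4 = 4 + y$)
$r{\left(w,Z \right)} = \frac{5 + w}{2 Z}$
$q = - \frac{2}{71}$ ($q = \frac{1}{\frac{5 + \left(4 - 3\right)}{2 \cdot 2} - 37} = \frac{1}{\frac{1}{2} \cdot \frac{1}{2} \left(5 + 1\right) - 37} = \frac{1}{\frac{1}{2} \cdot \frac{1}{2} \cdot 6 - 37} = \frac{1}{\frac{3}{2} - 37} = \frac{1}{- \frac{71}{2}} = - \frac{2}{71} \approx -0.028169$)
$47 q \left(-41\right) = 47 \left(- \frac{2}{71}\right) \left(-41\right) = \left(- \frac{94}{71}\right) \left(-41\right) = \frac{3854}{71}$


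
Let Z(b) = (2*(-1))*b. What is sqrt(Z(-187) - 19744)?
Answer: I*sqrt(19370) ≈ 139.18*I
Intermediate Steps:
Z(b) = -2*b
sqrt(Z(-187) - 19744) = sqrt(-2*(-187) - 19744) = sqrt(374 - 19744) = sqrt(-19370) = I*sqrt(19370)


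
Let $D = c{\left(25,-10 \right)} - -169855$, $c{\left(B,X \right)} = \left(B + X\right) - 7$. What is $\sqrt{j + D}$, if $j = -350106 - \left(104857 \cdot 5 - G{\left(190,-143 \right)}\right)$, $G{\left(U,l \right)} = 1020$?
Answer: $2 i \sqrt{175877} \approx 838.75 i$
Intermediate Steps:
$c{\left(B,X \right)} = -7 + B + X$
$D = 169863$ ($D = \left(-7 + 25 - 10\right) - -169855 = 8 + 169855 = 169863$)
$j = -873371$ ($j = -350106 - \left(104857 \cdot 5 - 1020\right) = -350106 - \left(524285 - 1020\right) = -350106 - 523265 = -873371$)
$\sqrt{j + D} = \sqrt{-873371 + 169863} = \sqrt{-703508} = 2 i \sqrt{175877}$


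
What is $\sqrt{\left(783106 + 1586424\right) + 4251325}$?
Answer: $\sqrt{6620855} \approx 2573.1$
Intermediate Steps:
$\sqrt{\left(783106 + 1586424\right) + 4251325} = \sqrt{2369530 + 4251325} = \sqrt{6620855}$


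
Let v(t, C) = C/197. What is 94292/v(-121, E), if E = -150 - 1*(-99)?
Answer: -18575524/51 ≈ -3.6423e+5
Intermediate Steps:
E = -51 (E = -150 + 99 = -51)
v(t, C) = C/197 (v(t, C) = C*(1/197) = C/197)
94292/v(-121, E) = 94292/(((1/197)*(-51))) = 94292/(-51/197) = 94292*(-197/51) = -18575524/51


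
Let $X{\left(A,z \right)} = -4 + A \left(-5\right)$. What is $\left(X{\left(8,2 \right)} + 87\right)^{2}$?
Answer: $1849$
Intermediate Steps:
$X{\left(A,z \right)} = -4 - 5 A$
$\left(X{\left(8,2 \right)} + 87\right)^{2} = \left(\left(-4 - 40\right) + 87\right)^{2} = \left(-44 + 87\right)^{2} = 43^{2} = 1849$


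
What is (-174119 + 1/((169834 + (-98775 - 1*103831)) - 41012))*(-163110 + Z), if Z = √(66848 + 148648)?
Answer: 1047753094001835/36892 - 38541588891*√5986/36892 ≈ 2.8320e+10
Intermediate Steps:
Z = 6*√5986 (Z = √215496 = 6*√5986 ≈ 464.22)
(-174119 + 1/((169834 + (-98775 - 1*103831)) - 41012))*(-163110 + Z) = (-174119 + 1/((169834 + (-98775 - 1*103831)) - 41012))*(-163110 + 6*√5986) = (-174119 + 1/((169834 + (-98775 - 103831)) - 41012))*(-163110 + 6*√5986) = (-174119 + 1/((169834 - 202606) - 41012))*(-163110 + 6*√5986) = (-174119 + 1/(-32772 - 41012))*(-163110 + 6*√5986) = (-174119 + 1/(-73784))*(-163110 + 6*√5986) = (-174119 - 1/73784)*(-163110 + 6*√5986) = -12847196297*(-163110 + 6*√5986)/73784 = 1047753094001835/36892 - 38541588891*√5986/36892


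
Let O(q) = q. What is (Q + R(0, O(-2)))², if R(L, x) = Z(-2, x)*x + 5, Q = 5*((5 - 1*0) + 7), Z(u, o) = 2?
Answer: 3721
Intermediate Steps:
Q = 60 (Q = 5*((5 + 0) + 7) = 5*(5 + 7) = 5*12 = 60)
R(L, x) = 5 + 2*x (R(L, x) = 2*x + 5 = 5 + 2*x)
(Q + R(0, O(-2)))² = (60 + (5 + 2*(-2)))² = (60 + (5 - 4))² = (60 + 1)² = 61² = 3721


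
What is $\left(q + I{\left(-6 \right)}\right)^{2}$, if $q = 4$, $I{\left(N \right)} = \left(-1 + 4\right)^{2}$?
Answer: $169$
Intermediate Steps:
$I{\left(N \right)} = 9$ ($I{\left(N \right)} = 3^{2} = 9$)
$\left(q + I{\left(-6 \right)}\right)^{2} = \left(4 + 9\right)^{2} = 13^{2} = 169$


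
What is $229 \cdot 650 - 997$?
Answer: $147853$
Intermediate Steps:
$229 \cdot 650 - 997 = 148850 - 997 = 147853$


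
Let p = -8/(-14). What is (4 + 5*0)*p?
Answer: 16/7 ≈ 2.2857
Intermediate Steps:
p = 4/7 (p = -8*(-1/14) = 4/7 ≈ 0.57143)
(4 + 5*0)*p = (4 + 5*0)*(4/7) = (4 + 0)*(4/7) = 4*(4/7) = 16/7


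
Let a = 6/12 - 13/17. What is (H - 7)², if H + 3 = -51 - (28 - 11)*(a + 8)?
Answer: 148225/4 ≈ 37056.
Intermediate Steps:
a = -9/34 (a = 6*(1/12) - 13*1/17 = ½ - 13/17 = -9/34 ≈ -0.26471)
H = -371/2 (H = -3 + (-51 - (28 - 11)*(-9/34 + 8)) = -3 + (-51 - 17*263/34) = -3 + (-51 - 1*263/2) = -3 + (-51 - 263/2) = -3 - 365/2 = -371/2 ≈ -185.50)
(H - 7)² = (-371/2 - 7)² = (-385/2)² = 148225/4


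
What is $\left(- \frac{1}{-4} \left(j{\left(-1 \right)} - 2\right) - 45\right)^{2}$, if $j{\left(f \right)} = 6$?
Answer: $1936$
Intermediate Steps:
$\left(- \frac{1}{-4} \left(j{\left(-1 \right)} - 2\right) - 45\right)^{2} = \left(- \frac{1}{-4} \left(6 - 2\right) - 45\right)^{2} = \left(\left(-1\right) \left(- \frac{1}{4}\right) 4 - 45\right)^{2} = \left(\frac{1}{4} \cdot 4 - 45\right)^{2} = \left(1 - 45\right)^{2} = \left(-44\right)^{2} = 1936$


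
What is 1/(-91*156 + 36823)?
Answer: 1/22627 ≈ 4.4195e-5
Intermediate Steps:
1/(-91*156 + 36823) = 1/(-14196 + 36823) = 1/22627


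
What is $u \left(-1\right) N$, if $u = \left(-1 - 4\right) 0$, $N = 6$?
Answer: $0$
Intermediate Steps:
$u = 0$ ($u = \left(-5\right) 0 = 0$)
$u \left(-1\right) N = 0 \left(-1\right) 6 = 0 \cdot 6 = 0$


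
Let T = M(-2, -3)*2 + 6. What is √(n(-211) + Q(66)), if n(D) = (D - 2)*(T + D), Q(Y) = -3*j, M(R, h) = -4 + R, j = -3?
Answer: √46230 ≈ 215.01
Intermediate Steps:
Q(Y) = 9 (Q(Y) = -3*(-3) = 9)
T = -6 (T = (-4 - 2)*2 + 6 = -6*2 + 6 = -12 + 6 = -6)
n(D) = (-6 + D)*(-2 + D) (n(D) = (D - 2)*(-6 + D) = (-2 + D)*(-6 + D) = (-6 + D)*(-2 + D))
√(n(-211) + Q(66)) = √((12 + (-211)² - 8*(-211)) + 9) = √((12 + 44521 + 1688) + 9) = √(46221 + 9) = √46230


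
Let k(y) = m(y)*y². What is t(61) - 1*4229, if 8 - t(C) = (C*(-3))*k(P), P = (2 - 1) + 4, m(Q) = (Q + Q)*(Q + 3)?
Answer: 361779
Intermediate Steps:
m(Q) = 2*Q*(3 + Q) (m(Q) = (2*Q)*(3 + Q) = 2*Q*(3 + Q))
P = 5 (P = 1 + 4 = 5)
k(y) = 2*y³*(3 + y) (k(y) = (2*y*(3 + y))*y² = 2*y³*(3 + y))
t(C) = 8 + 6000*C (t(C) = 8 - C*(-3)*2*5³*(3 + 5) = 8 - (-3*C)*2*125*8 = 8 - (-3*C)*2000 = 8 - (-6000)*C = 8 + 6000*C)
t(61) - 1*4229 = (8 + 6000*61) - 1*4229 = (8 + 366000) - 4229 = 366008 - 4229 = 361779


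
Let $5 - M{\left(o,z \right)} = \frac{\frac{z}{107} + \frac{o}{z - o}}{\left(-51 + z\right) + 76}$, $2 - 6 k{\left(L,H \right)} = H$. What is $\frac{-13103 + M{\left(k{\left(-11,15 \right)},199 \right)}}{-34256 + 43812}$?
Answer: $- \frac{189458602825}{138224558528} \approx -1.3707$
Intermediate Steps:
$k{\left(L,H \right)} = \frac{1}{3} - \frac{H}{6}$
$M{\left(o,z \right)} = 5 - \frac{\frac{z}{107} + \frac{o}{z - o}}{25 + z}$ ($M{\left(o,z \right)} = 5 - \frac{\frac{z}{107} + \frac{o}{z - o}}{\left(-51 + z\right) + 76} = 5 - \frac{z \frac{1}{107} + \frac{o}{z - o}}{25 + z} = 5 - \frac{\frac{z}{107} + \frac{o}{z - o}}{25 + z}$)
$\frac{-13103 + M{\left(k{\left(-11,15 \right)},199 \right)}}{-34256 + 43812} = \frac{-13103 + \frac{\left(-13375\right) 199 - 534 \cdot 199^{2} + 13482 \left(\frac{1}{3} - \frac{5}{2}\right) + 534 \left(\frac{1}{3} - \frac{5}{2}\right) 199}{107 \left(- 199^{2} - 4975 + 25 \left(\frac{1}{3} - \frac{5}{2}\right) + \left(\frac{1}{3} - \frac{5}{2}\right) 199\right)}}{-34256 + 43812} = \frac{-13103 + \frac{-2661625 - 21146934 + 13482 \left(\frac{1}{3} - \frac{5}{2}\right) + 534 \left(\frac{1}{3} - \frac{5}{2}\right) 199}{107 \left(\left(-1\right) 39601 - 4975 + 25 \left(\frac{1}{3} - \frac{5}{2}\right) + \left(\frac{1}{3} - \frac{5}{2}\right) 199\right)}}{9556} = \left(-13103 + \frac{-2661625 - 21146934 + 13482 \left(- \frac{13}{6}\right) + 534 \left(- \frac{13}{6}\right) 199}{107 \left(-39601 - 4975 + 25 \left(- \frac{13}{6}\right) - \frac{2587}{6}\right)}\right) \frac{1}{9556} = \left(-13103 + \frac{-2661625 - 21146934 - 29211 - 230243}{107 \left(-39601 - 4975 - \frac{325}{6} - \frac{2587}{6}\right)}\right) \frac{1}{9556} = \left(-13103 + \frac{1}{107} \frac{1}{- \frac{135184}{3}} \left(-24068013\right)\right) \frac{1}{9556} = \left(-13103 + \frac{1}{107} \left(- \frac{3}{135184}\right) \left(-24068013\right)\right) \frac{1}{9556} = \left(-13103 + \frac{72204039}{14464688}\right) \frac{1}{9556} = \left(- \frac{189458602825}{14464688}\right) \frac{1}{9556} = - \frac{189458602825}{138224558528}$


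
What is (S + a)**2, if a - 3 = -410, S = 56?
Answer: 123201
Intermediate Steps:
a = -407 (a = 3 - 410 = -407)
(S + a)**2 = (56 - 407)**2 = (-351)**2 = 123201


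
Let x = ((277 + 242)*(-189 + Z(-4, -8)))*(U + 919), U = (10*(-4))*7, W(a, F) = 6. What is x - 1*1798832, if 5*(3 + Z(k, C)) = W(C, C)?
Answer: -325379674/5 ≈ -6.5076e+7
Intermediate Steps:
Z(k, C) = -9/5 (Z(k, C) = -3 + (⅕)*6 = -3 + 6/5 = -9/5)
U = -280 (U = -40*7 = -280)
x = -316385514/5 (x = ((277 + 242)*(-189 - 9/5))*(-280 + 919) = (519*(-954/5))*639 = -495126/5*639 = -316385514/5 ≈ -6.3277e+7)
x - 1*1798832 = -316385514/5 - 1*1798832 = -316385514/5 - 1798832 = -325379674/5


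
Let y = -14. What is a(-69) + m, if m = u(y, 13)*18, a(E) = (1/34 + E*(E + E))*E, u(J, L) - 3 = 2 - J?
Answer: -22327053/34 ≈ -6.5668e+5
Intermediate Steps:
u(J, L) = 5 - J (u(J, L) = 3 + (2 - J) = 5 - J)
a(E) = E*(1/34 + 2*E**2) (a(E) = (1/34 + E*(2*E))*E = (1/34 + 2*E**2)*E = E*(1/34 + 2*E**2))
m = 342 (m = (5 - 1*(-14))*18 = (5 + 14)*18 = 19*18 = 342)
a(-69) + m = (2*(-69)**3 + (1/34)*(-69)) + 342 = (2*(-328509) - 69/34) + 342 = (-657018 - 69/34) + 342 = -22338681/34 + 342 = -22327053/34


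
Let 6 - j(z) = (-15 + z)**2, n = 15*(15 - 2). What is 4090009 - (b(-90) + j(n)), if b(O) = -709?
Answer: 4123112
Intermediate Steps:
n = 195 (n = 15*13 = 195)
j(z) = 6 - (-15 + z)**2
4090009 - (b(-90) + j(n)) = 4090009 - (-709 + (6 - (-15 + 195)**2)) = 4090009 - (-709 + (6 - 1*180**2)) = 4090009 - (-709 + (6 - 1*32400)) = 4090009 - (-709 + (6 - 32400)) = 4090009 - (-709 - 32394) = 4090009 - 1*(-33103) = 4090009 + 33103 = 4123112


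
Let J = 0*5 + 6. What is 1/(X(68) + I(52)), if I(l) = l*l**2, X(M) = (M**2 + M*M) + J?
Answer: 1/149862 ≈ 6.6728e-6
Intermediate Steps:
J = 6 (J = 0 + 6 = 6)
X(M) = 6 + 2*M**2 (X(M) = (M**2 + M*M) + 6 = (M**2 + M**2) + 6 = 2*M**2 + 6 = 6 + 2*M**2)
I(l) = l**3
1/(X(68) + I(52)) = 1/((6 + 2*68**2) + 52**3) = 1/((6 + 2*4624) + 140608) = 1/((6 + 9248) + 140608) = 1/(9254 + 140608) = 1/149862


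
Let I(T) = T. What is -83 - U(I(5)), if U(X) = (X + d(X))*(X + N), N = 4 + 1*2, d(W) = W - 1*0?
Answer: -193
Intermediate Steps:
d(W) = W (d(W) = W + 0 = W)
N = 6 (N = 4 + 2 = 6)
U(X) = 2*X*(6 + X) (U(X) = (X + X)*(X + 6) = (2*X)*(6 + X) = 2*X*(6 + X))
-83 - U(I(5)) = -83 - 2*5*(6 + 5) = -83 - 2*5*11 = -83 - 1*110 = -83 - 110 = -193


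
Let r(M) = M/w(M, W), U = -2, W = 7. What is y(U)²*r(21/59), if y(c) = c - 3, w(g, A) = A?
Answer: 75/59 ≈ 1.2712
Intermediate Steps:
y(c) = -3 + c
r(M) = M/7
y(U)²*r(21/59) = (-3 - 2)²*((21/59)/7) = (-5)²*((21*(1/59))/7) = 25*((⅐)*(21/59)) = 25*(3/59) = 75/59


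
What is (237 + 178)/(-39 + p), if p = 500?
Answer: 415/461 ≈ 0.90022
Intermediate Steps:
(237 + 178)/(-39 + p) = (237 + 178)/(-39 + 500) = 415/461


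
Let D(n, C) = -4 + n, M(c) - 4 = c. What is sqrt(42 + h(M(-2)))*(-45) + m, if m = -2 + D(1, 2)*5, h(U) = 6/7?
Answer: -17 - 450*sqrt(21)/7 ≈ -311.59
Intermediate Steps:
M(c) = 4 + c
h(U) = 6/7 (h(U) = 6*(1/7) = 6/7)
m = -17 (m = -2 + (-4 + 1)*5 = -2 - 3*5 = -2 - 15 = -17)
sqrt(42 + h(M(-2)))*(-45) + m = sqrt(42 + 6/7)*(-45) - 17 = sqrt(300/7)*(-45) - 17 = (10*sqrt(21)/7)*(-45) - 17 = -450*sqrt(21)/7 - 17 = -17 - 450*sqrt(21)/7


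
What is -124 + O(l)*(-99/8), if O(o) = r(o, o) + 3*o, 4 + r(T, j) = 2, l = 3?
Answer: -1685/8 ≈ -210.63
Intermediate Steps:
r(T, j) = -2 (r(T, j) = -4 + 2 = -2)
O(o) = -2 + 3*o
-124 + O(l)*(-99/8) = -124 + (-2 + 3*3)*(-99/8) = -124 + (-2 + 9)*(-99*⅛) = -124 + 7*(-99/8) = -124 - 693/8 = -1685/8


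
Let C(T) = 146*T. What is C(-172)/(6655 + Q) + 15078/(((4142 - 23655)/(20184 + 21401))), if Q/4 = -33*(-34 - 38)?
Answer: -779421850202/24254659 ≈ -32135.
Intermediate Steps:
Q = 9504 (Q = 4*(-33*(-34 - 38)) = 4*(-33*(-72)) = 4*2376 = 9504)
C(-172)/(6655 + Q) + 15078/(((4142 - 23655)/(20184 + 21401))) = (146*(-172))/(6655 + 9504) + 15078/(((4142 - 23655)/(20184 + 21401))) = -25112/16159 + 15078/((-19513/41585)) = -25112*1/16159 + 15078/((-19513*1/41585)) = -25112/16159 + 15078/(-19513/41585) = -25112/16159 + 15078*(-41585/19513) = -25112/16159 - 627018630/19513 = -779421850202/24254659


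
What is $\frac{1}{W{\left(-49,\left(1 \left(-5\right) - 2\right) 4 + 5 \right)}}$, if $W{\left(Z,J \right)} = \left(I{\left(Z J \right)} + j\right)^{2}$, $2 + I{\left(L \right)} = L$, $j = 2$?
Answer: $\frac{1}{1270129} \approx 7.8732 \cdot 10^{-7}$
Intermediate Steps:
$I{\left(L \right)} = -2 + L$
$W{\left(Z,J \right)} = J^{2} Z^{2}$ ($W{\left(Z,J \right)} = \left(\left(-2 + Z J\right) + 2\right)^{2} = \left(\left(-2 + J Z\right) + 2\right)^{2} = \left(J Z\right)^{2} = J^{2} Z^{2}$)
$\frac{1}{W{\left(-49,\left(1 \left(-5\right) - 2\right) 4 + 5 \right)}} = \frac{1}{\left(\left(1 \left(-5\right) - 2\right) 4 + 5\right)^{2} \left(-49\right)^{2}} = \frac{1}{\left(\left(-5 - 2\right) 4 + 5\right)^{2} \cdot 2401} = \frac{1}{\left(\left(-7\right) 4 + 5\right)^{2} \cdot 2401} = \frac{1}{\left(-28 + 5\right)^{2} \cdot 2401} = \frac{1}{\left(-23\right)^{2} \cdot 2401} = \frac{1}{529 \cdot 2401} = \frac{1}{1270129}$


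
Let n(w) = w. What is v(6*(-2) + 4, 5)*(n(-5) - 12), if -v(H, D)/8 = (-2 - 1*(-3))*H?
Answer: -1088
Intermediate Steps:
v(H, D) = -8*H (v(H, D) = -8*(-2 - 1*(-3))*H = -8*(-2 + 3)*H = -8*H)
v(6*(-2) + 4, 5)*(n(-5) - 12) = (-8*(6*(-2) + 4))*(-5 - 12) = -8*(-12 + 4)*(-17) = -8*(-8)*(-17) = 64*(-17) = -1088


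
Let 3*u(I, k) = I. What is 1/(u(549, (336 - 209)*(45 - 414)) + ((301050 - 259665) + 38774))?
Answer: 1/80342 ≈ 1.2447e-5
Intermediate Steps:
u(I, k) = I/3
1/(u(549, (336 - 209)*(45 - 414)) + ((301050 - 259665) + 38774)) = 1/((⅓)*549 + ((301050 - 259665) + 38774)) = 1/(183 + (41385 + 38774)) = 1/(183 + 80159) = 1/80342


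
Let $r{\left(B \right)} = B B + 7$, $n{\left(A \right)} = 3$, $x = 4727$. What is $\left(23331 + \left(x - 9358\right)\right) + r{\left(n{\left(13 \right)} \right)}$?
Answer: $18716$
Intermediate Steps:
$r{\left(B \right)} = 7 + B^{2}$ ($r{\left(B \right)} = B^{2} + 7 = 7 + B^{2}$)
$\left(23331 + \left(x - 9358\right)\right) + r{\left(n{\left(13 \right)} \right)} = \left(23331 + \left(4727 - 9358\right)\right) + \left(7 + 3^{2}\right) = \left(23331 + \left(4727 - 9358\right)\right) + \left(7 + 9\right) = \left(23331 - 4631\right) + 16 = 18700 + 16 = 18716$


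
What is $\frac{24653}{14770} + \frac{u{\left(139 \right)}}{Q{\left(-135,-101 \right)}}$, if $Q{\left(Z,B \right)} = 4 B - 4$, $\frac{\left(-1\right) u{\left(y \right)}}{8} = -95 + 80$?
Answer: $\frac{345251}{251090} \approx 1.375$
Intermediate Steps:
$u{\left(y \right)} = 120$ ($u{\left(y \right)} = - 8 \left(-95 + 80\right) = \left(-8\right) \left(-15\right) = 120$)
$Q{\left(Z,B \right)} = -4 + 4 B$
$\frac{24653}{14770} + \frac{u{\left(139 \right)}}{Q{\left(-135,-101 \right)}} = \frac{24653}{14770} + \frac{120}{-4 + 4 \left(-101\right)} = 24653 \cdot \frac{1}{14770} + \frac{120}{-4 - 404} = \frac{24653}{14770} + \frac{120}{-408} = \frac{24653}{14770} + 120 \left(- \frac{1}{408}\right) = \frac{24653}{14770} - \frac{5}{17} = \frac{345251}{251090}$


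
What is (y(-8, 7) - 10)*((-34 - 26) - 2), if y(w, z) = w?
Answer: 1116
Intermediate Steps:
(y(-8, 7) - 10)*((-34 - 26) - 2) = (-8 - 10)*((-34 - 26) - 2) = -18*(-60 - 2) = -18*(-62) = 1116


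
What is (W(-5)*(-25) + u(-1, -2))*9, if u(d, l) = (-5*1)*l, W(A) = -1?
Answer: 315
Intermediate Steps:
u(d, l) = -5*l
(W(-5)*(-25) + u(-1, -2))*9 = (-1*(-25) - 5*(-2))*9 = (25 + 10)*9 = 35*9 = 315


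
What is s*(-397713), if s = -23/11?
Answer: 9147399/11 ≈ 8.3158e+5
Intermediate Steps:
s = -23/11 (s = -23*1/11 = -23/11 ≈ -2.0909)
s*(-397713) = -23/11*(-397713) = 9147399/11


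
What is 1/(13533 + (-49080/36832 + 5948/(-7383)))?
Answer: 33991332/459932016659 ≈ 7.3905e-5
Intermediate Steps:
1/(13533 + (-49080/36832 + 5948/(-7383))) = 1/(13533 + (-49080*1/36832 + 5948*(-1/7383))) = 1/(13533 + (-6135/4604 - 5948/7383)) = 1/(13533 - 72679297/33991332) = 1/(459932016659/33991332) = 33991332/459932016659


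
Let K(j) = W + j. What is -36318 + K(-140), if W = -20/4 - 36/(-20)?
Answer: -182306/5 ≈ -36461.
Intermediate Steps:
W = -16/5 (W = -20*¼ - 36*(-1/20) = -5 + 9/5 = -16/5 ≈ -3.2000)
K(j) = -16/5 + j
-36318 + K(-140) = -36318 + (-16/5 - 140) = -36318 - 716/5 = -182306/5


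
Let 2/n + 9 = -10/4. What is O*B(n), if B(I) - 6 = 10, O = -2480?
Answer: -39680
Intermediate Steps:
n = -4/23 (n = 2/(-9 - 10/4) = 2/(-9 - 10*1/4) = 2/(-9 - 5/2) = 2/(-23/2) = 2*(-2/23) = -4/23 ≈ -0.17391)
B(I) = 16 (B(I) = 6 + 10 = 16)
O*B(n) = -2480*16 = -39680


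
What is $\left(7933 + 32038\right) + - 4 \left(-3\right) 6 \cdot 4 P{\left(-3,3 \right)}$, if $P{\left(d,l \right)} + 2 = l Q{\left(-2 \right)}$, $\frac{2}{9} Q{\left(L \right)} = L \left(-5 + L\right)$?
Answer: $93827$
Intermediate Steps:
$Q{\left(L \right)} = \frac{9 L \left(-5 + L\right)}{2}$
$P{\left(d,l \right)} = -2 + 63 l$ ($P{\left(d,l \right)} = -2 + l \frac{9}{2} \left(-2\right) \left(-5 - 2\right) = -2 + l \frac{9}{2} \left(-2\right) \left(-7\right) = -2 + l 63 = -2 + 63 l$)
$\left(7933 + 32038\right) + - 4 \left(-3\right) 6 \cdot 4 P{\left(-3,3 \right)} = \left(7933 + 32038\right) + - 4 \left(-3\right) 6 \cdot 4 \left(-2 + 63 \cdot 3\right) = 39971 + - 4 \left(\left(-18\right) 4\right) \left(-2 + 189\right) = 39971 + \left(-4\right) \left(-72\right) 187 = 39971 + 288 \cdot 187 = 39971 + 53856 = 93827$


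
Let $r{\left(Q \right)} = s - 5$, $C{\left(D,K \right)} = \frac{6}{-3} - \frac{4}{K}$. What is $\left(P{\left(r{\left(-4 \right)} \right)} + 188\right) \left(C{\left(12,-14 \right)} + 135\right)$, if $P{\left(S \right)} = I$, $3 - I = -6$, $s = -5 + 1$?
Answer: $\frac{183801}{7} \approx 26257.0$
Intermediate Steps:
$s = -4$
$C{\left(D,K \right)} = -2 - \frac{4}{K}$ ($C{\left(D,K \right)} = 6 \left(- \frac{1}{3}\right) - \frac{4}{K} = -2 - \frac{4}{K}$)
$r{\left(Q \right)} = -9$ ($r{\left(Q \right)} = -4 - 5 = -9$)
$I = 9$ ($I = 3 - -6 = 3 + 6 = 9$)
$P{\left(S \right)} = 9$
$\left(P{\left(r{\left(-4 \right)} \right)} + 188\right) \left(C{\left(12,-14 \right)} + 135\right) = \left(9 + 188\right) \left(\left(-2 - \frac{4}{-14}\right) + 135\right) = 197 \left(\left(-2 - - \frac{2}{7}\right) + 135\right) = 197 \left(\left(-2 + \frac{2}{7}\right) + 135\right) = 197 \left(- \frac{12}{7} + 135\right) = 197 \cdot \frac{933}{7} = \frac{183801}{7}$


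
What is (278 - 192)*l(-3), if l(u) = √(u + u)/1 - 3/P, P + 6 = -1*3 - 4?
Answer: 258/13 + 86*I*√6 ≈ 19.846 + 210.66*I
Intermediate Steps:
P = -13 (P = -6 + (-1*3 - 4) = -6 + (-3 - 4) = -6 - 7 = -13)
l(u) = 3/13 + √2*√u (l(u) = √(u + u)/1 - 3/(-13) = √(2*u)*1 - 3*(-1/13) = (√2*√u)*1 + 3/13 = √2*√u + 3/13 = 3/13 + √2*√u)
(278 - 192)*l(-3) = (278 - 192)*(3/13 + √2*√(-3)) = 86*(3/13 + √2*(I*√3)) = 86*(3/13 + I*√6) = 258/13 + 86*I*√6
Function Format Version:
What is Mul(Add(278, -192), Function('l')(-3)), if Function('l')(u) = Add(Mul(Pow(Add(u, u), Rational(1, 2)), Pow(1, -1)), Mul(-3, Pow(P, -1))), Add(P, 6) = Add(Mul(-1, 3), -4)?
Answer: Add(Rational(258, 13), Mul(86, I, Pow(6, Rational(1, 2)))) ≈ Add(19.846, Mul(210.66, I))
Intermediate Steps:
P = -13 (P = Add(-6, Add(Mul(-1, 3), -4)) = Add(-6, Add(-3, -4)) = Add(-6, -7) = -13)
Function('l')(u) = Add(Rational(3, 13), Mul(Pow(2, Rational(1, 2)), Pow(u, Rational(1, 2)))) (Function('l')(u) = Add(Mul(Pow(Add(u, u), Rational(1, 2)), Pow(1, -1)), Mul(-3, Pow(-13, -1))) = Add(Mul(Pow(Mul(2, u), Rational(1, 2)), 1), Mul(-3, Rational(-1, 13))) = Add(Mul(Mul(Pow(2, Rational(1, 2)), Pow(u, Rational(1, 2))), 1), Rational(3, 13)) = Add(Mul(Pow(2, Rational(1, 2)), Pow(u, Rational(1, 2))), Rational(3, 13)) = Add(Rational(3, 13), Mul(Pow(2, Rational(1, 2)), Pow(u, Rational(1, 2)))))
Mul(Add(278, -192), Function('l')(-3)) = Mul(Add(278, -192), Add(Rational(3, 13), Mul(Pow(2, Rational(1, 2)), Pow(-3, Rational(1, 2))))) = Mul(86, Add(Rational(3, 13), Mul(Pow(2, Rational(1, 2)), Mul(I, Pow(3, Rational(1, 2)))))) = Mul(86, Add(Rational(3, 13), Mul(I, Pow(6, Rational(1, 2))))) = Add(Rational(258, 13), Mul(86, I, Pow(6, Rational(1, 2))))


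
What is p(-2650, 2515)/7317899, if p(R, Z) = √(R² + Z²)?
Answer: 5*√533909/7317899 ≈ 0.00049925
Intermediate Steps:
p(-2650, 2515)/7317899 = √((-2650)² + 2515²)/7317899 = √(7022500 + 6325225)*(1/7317899) = √13347725*(1/7317899) = (5*√533909)*(1/7317899) = 5*√533909/7317899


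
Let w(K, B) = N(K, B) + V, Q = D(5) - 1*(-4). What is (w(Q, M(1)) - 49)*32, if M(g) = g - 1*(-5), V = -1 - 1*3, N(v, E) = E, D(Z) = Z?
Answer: -1504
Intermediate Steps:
V = -4 (V = -1 - 3 = -4)
M(g) = 5 + g (M(g) = g + 5 = 5 + g)
Q = 9 (Q = 5 - 1*(-4) = 5 + 4 = 9)
w(K, B) = -4 + B (w(K, B) = B - 4 = -4 + B)
(w(Q, M(1)) - 49)*32 = ((-4 + (5 + 1)) - 49)*32 = ((-4 + 6) - 49)*32 = (2 - 49)*32 = -47*32 = -1504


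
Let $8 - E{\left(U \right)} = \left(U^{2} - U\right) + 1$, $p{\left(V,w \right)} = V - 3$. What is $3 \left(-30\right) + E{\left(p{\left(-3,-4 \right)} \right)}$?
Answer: $-125$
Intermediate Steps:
$p{\left(V,w \right)} = -3 + V$ ($p{\left(V,w \right)} = V - 3 = -3 + V$)
$E{\left(U \right)} = 7 + U - U^{2}$ ($E{\left(U \right)} = 8 - \left(\left(U^{2} - U\right) + 1\right) = 8 - \left(1 + U^{2} - U\right) = 7 + U - U^{2}$)
$3 \left(-30\right) + E{\left(p{\left(-3,-4 \right)} \right)} = 3 \left(-30\right) - \left(-1 + \left(-3 - 3\right)^{2}\right) = -90 - 35 = -125$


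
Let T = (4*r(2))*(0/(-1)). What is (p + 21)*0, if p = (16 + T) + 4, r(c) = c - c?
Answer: 0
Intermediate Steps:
r(c) = 0
T = 0 (T = (4*0)*(0/(-1)) = 0*(0*(-1)) = 0*0 = 0)
p = 20 (p = (16 + 0) + 4 = 16 + 4 = 20)
(p + 21)*0 = (20 + 21)*0 = 41*0 = 0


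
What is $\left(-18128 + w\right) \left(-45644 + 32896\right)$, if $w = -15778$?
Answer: $432233688$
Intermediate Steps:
$\left(-18128 + w\right) \left(-45644 + 32896\right) = \left(-18128 - 15778\right) \left(-45644 + 32896\right) = \left(-33906\right) \left(-12748\right) = 432233688$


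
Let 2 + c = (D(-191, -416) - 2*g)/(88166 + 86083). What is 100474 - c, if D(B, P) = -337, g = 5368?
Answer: 5835951199/58083 ≈ 1.0048e+5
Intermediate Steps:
c = -119857/58083 (c = -2 + (-337 - 2*5368)/(88166 + 86083) = -2 + (-337 - 10736)/174249 = -2 - 11073*1/174249 = -2 - 3691/58083 = -119857/58083 ≈ -2.0635)
100474 - c = 100474 - 1*(-119857/58083) = 100474 + 119857/58083 = 5835951199/58083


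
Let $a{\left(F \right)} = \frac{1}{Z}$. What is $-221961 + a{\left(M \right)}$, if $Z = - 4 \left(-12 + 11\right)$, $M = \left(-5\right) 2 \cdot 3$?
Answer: $- \frac{887843}{4} \approx -2.2196 \cdot 10^{5}$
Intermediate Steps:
$M = -30$ ($M = \left(-10\right) 3 = -30$)
$Z = 4$ ($Z = \left(-4\right) \left(-1\right) = 4$)
$a{\left(F \right)} = \frac{1}{4}$
$-221961 + a{\left(M \right)} = -221961 + \frac{1}{4} = - \frac{887843}{4}$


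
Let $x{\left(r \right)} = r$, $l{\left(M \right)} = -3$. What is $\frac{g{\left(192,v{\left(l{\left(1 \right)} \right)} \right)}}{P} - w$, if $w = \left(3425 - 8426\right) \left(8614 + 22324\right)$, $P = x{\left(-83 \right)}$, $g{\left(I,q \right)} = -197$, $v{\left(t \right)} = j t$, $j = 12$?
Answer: $\frac{12841838051}{83} \approx 1.5472 \cdot 10^{8}$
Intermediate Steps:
$v{\left(t \right)} = 12 t$
$P = -83$
$w = -154720938$ ($w = \left(-5001\right) 30938 = -154720938$)
$\frac{g{\left(192,v{\left(l{\left(1 \right)} \right)} \right)}}{P} - w = - \frac{197}{-83} - -154720938 = \left(-197\right) \left(- \frac{1}{83}\right) + 154720938 = \frac{197}{83} + 154720938 = \frac{12841838051}{83}$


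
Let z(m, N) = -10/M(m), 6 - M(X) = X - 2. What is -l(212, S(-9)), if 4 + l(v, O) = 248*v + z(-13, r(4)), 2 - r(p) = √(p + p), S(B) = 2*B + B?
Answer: -1104002/21 ≈ -52572.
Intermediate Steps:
M(X) = 8 - X (M(X) = 6 - (X - 2) = 6 - (-2 + X) = 6 + (2 - X) = 8 - X)
S(B) = 3*B
r(p) = 2 - √2*√p (r(p) = 2 - √(p + p) = 2 - √(2*p) = 2 - √2*√p)
z(m, N) = -10/(8 - m)
l(v, O) = -94/21 + 248*v (l(v, O) = -4 + (248*v + 10/(-8 - 13)) = -4 + (248*v + 10/(-21)) = -4 + (248*v + 10*(-1/21)) = -4 + (248*v - 10/21) = -4 + (-10/21 + 248*v) = -94/21 + 248*v)
-l(212, S(-9)) = -(-94/21 + 248*212) = -(-94/21 + 52576) = -1*1104002/21 = -1104002/21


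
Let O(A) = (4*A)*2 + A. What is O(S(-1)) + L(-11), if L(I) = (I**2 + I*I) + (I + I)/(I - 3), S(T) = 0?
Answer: 1705/7 ≈ 243.57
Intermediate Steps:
O(A) = 9*A (O(A) = 8*A + A = 9*A)
L(I) = 2*I**2 + 2*I/(-3 + I) (L(I) = (I**2 + I**2) + (2*I)/(-3 + I) = 2*I**2 + 2*I/(-3 + I))
O(S(-1)) + L(-11) = 9*0 + 2*(-11)*(1 + (-11)**2 - 3*(-11))/(-3 - 11) = 0 + 2*(-11)*(1 + 121 + 33)/(-14) = 0 + 2*(-11)*(-1/14)*155 = 0 + 1705/7 = 1705/7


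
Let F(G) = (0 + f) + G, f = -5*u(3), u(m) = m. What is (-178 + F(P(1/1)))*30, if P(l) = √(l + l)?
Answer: -5790 + 30*√2 ≈ -5747.6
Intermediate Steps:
f = -15 (f = -5*3 = -15)
P(l) = √2*√l (P(l) = √(2*l) = √2*√l)
F(G) = -15 + G (F(G) = (0 - 15) + G = -15 + G)
(-178 + F(P(1/1)))*30 = (-178 + (-15 + √2*√(1/1)))*30 = (-178 + (-15 + √2*√1))*30 = (-178 + (-15 + √2*1))*30 = (-178 + (-15 + √2))*30 = (-193 + √2)*30 = -5790 + 30*√2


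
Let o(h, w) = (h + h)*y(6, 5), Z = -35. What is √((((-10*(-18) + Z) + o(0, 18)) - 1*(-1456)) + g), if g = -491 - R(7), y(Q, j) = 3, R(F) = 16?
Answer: √1094 ≈ 33.076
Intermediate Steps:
o(h, w) = 6*h (o(h, w) = (h + h)*3 = (2*h)*3 = 6*h)
g = -507 (g = -491 - 1*16 = -491 - 16 = -507)
√((((-10*(-18) + Z) + o(0, 18)) - 1*(-1456)) + g) = √((((-10*(-18) - 35) + 6*0) - 1*(-1456)) - 507) = √((((180 - 35) + 0) + 1456) - 507) = √(((145 + 0) + 1456) - 507) = √((145 + 1456) - 507) = √(1601 - 507) = √1094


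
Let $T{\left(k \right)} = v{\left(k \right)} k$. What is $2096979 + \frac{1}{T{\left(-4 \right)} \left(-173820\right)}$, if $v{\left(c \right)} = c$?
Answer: $\frac{5831950236479}{2781120} \approx 2.097 \cdot 10^{6}$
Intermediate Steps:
$T{\left(k \right)} = k^{2}$ ($T{\left(k \right)} = k k = k^{2}$)
$2096979 + \frac{1}{T{\left(-4 \right)} \left(-173820\right)} = 2096979 + \frac{1}{\left(-4\right)^{2} \left(-173820\right)} = 2096979 + \frac{1}{16 \left(-173820\right)} = 2096979 + \frac{1}{-2781120} = 2096979 - \frac{1}{2781120} = \frac{5831950236479}{2781120}$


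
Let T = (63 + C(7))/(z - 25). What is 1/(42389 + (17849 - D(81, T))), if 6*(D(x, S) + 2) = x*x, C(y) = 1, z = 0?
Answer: 2/118293 ≈ 1.6907e-5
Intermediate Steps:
T = -64/25 (T = (63 + 1)/(0 - 25) = 64/(-25) = 64*(-1/25) = -64/25 ≈ -2.5600)
D(x, S) = -2 + x²/6 (D(x, S) = -2 + (x*x)/6 = -2 + x²/6)
1/(42389 + (17849 - D(81, T))) = 1/(42389 + (17849 - (-2 + (⅙)*81²))) = 1/(42389 + (17849 - (-2 + (⅙)*6561))) = 1/(42389 + (17849 - (-2 + 2187/2))) = 1/(42389 + (17849 - 1*2183/2)) = 1/(42389 + (17849 - 2183/2)) = 1/(42389 + 33515/2) = 1/(118293/2) = 2/118293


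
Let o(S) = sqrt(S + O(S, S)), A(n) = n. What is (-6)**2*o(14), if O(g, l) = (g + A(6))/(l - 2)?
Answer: 12*sqrt(141) ≈ 142.49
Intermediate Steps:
O(g, l) = (6 + g)/(-2 + l) (O(g, l) = (g + 6)/(l - 2) = (6 + g)/(-2 + l))
o(S) = sqrt(S + (6 + S)/(-2 + S))
(-6)**2*o(14) = (-6)**2*sqrt((6 + 14**2 - 1*14)/(-2 + 14)) = 36*sqrt((6 + 196 - 14)/12) = 36*sqrt((1/12)*188) = 36*sqrt(47/3) = 36*(sqrt(141)/3) = 12*sqrt(141)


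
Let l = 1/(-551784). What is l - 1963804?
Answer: -1083595626337/551784 ≈ -1.9638e+6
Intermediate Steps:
l = -1/551784 ≈ -1.8123e-6
l - 1963804 = -1/551784 - 1963804 = -1083595626337/551784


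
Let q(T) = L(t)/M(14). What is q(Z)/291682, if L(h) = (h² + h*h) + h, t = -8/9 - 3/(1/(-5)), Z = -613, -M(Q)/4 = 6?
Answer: -33401/567029808 ≈ -5.8905e-5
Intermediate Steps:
M(Q) = -24 (M(Q) = -4*6 = -24)
t = 127/9 (t = -8*⅑ - 3/(-⅕) = -8/9 - 3*(-5) = -8/9 + 15 = 127/9 ≈ 14.111)
L(h) = h + 2*h² (L(h) = (h² + h²) + h = 2*h² + h = h + 2*h²)
q(T) = -33401/1944 (q(T) = (127*(1 + 2*(127/9))/9)/(-24) = (127*(1 + 254/9)/9)*(-1/24) = ((127/9)*(263/9))*(-1/24) = (33401/81)*(-1/24) = -33401/1944)
q(Z)/291682 = -33401/1944/291682 = -33401/1944*1/291682 = -33401/567029808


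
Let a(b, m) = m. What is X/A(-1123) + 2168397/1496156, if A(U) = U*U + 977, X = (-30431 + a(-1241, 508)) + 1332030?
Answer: 2342451032387/944153732268 ≈ 2.4810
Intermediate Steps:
X = 1302107 (X = (-30431 + 508) + 1332030 = -29923 + 1332030 = 1302107)
A(U) = 977 + U**2 (A(U) = U**2 + 977 = 977 + U**2)
X/A(-1123) + 2168397/1496156 = 1302107/(977 + (-1123)**2) + 2168397/1496156 = 1302107/(977 + 1261129) + 2168397*(1/1496156) = 1302107/1262106 + 2168397/1496156 = 2342451032387/944153732268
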